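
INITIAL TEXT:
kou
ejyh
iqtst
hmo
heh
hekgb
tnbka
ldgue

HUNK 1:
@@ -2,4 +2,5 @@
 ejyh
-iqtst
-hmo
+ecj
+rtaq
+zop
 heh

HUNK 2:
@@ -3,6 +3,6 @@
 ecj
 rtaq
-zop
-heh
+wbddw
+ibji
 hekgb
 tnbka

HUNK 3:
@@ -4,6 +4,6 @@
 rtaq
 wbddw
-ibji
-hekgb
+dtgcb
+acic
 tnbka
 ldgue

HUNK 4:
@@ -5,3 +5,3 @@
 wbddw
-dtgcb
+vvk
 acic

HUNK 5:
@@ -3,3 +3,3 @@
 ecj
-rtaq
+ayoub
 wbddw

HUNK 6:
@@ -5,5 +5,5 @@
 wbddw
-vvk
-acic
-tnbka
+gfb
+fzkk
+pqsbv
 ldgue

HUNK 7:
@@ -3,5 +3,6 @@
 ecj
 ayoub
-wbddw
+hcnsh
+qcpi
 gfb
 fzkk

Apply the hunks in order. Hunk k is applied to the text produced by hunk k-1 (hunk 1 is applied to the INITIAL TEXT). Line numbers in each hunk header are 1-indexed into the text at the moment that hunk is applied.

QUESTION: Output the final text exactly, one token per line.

Hunk 1: at line 2 remove [iqtst,hmo] add [ecj,rtaq,zop] -> 9 lines: kou ejyh ecj rtaq zop heh hekgb tnbka ldgue
Hunk 2: at line 3 remove [zop,heh] add [wbddw,ibji] -> 9 lines: kou ejyh ecj rtaq wbddw ibji hekgb tnbka ldgue
Hunk 3: at line 4 remove [ibji,hekgb] add [dtgcb,acic] -> 9 lines: kou ejyh ecj rtaq wbddw dtgcb acic tnbka ldgue
Hunk 4: at line 5 remove [dtgcb] add [vvk] -> 9 lines: kou ejyh ecj rtaq wbddw vvk acic tnbka ldgue
Hunk 5: at line 3 remove [rtaq] add [ayoub] -> 9 lines: kou ejyh ecj ayoub wbddw vvk acic tnbka ldgue
Hunk 6: at line 5 remove [vvk,acic,tnbka] add [gfb,fzkk,pqsbv] -> 9 lines: kou ejyh ecj ayoub wbddw gfb fzkk pqsbv ldgue
Hunk 7: at line 3 remove [wbddw] add [hcnsh,qcpi] -> 10 lines: kou ejyh ecj ayoub hcnsh qcpi gfb fzkk pqsbv ldgue

Answer: kou
ejyh
ecj
ayoub
hcnsh
qcpi
gfb
fzkk
pqsbv
ldgue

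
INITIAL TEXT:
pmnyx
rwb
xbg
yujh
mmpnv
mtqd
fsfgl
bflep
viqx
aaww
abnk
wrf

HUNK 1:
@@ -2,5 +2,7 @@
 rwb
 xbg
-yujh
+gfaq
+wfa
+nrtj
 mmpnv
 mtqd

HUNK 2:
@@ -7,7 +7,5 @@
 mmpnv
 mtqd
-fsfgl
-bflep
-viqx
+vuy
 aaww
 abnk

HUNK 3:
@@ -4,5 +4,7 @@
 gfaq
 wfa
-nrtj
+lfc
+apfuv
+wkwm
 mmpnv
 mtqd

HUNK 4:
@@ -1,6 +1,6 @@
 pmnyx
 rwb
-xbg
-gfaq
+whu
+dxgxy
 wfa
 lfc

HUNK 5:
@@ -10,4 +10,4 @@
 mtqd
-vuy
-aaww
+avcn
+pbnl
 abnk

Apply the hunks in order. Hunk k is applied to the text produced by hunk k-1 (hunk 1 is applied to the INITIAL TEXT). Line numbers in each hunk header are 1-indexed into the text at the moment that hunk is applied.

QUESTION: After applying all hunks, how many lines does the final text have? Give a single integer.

Answer: 14

Derivation:
Hunk 1: at line 2 remove [yujh] add [gfaq,wfa,nrtj] -> 14 lines: pmnyx rwb xbg gfaq wfa nrtj mmpnv mtqd fsfgl bflep viqx aaww abnk wrf
Hunk 2: at line 7 remove [fsfgl,bflep,viqx] add [vuy] -> 12 lines: pmnyx rwb xbg gfaq wfa nrtj mmpnv mtqd vuy aaww abnk wrf
Hunk 3: at line 4 remove [nrtj] add [lfc,apfuv,wkwm] -> 14 lines: pmnyx rwb xbg gfaq wfa lfc apfuv wkwm mmpnv mtqd vuy aaww abnk wrf
Hunk 4: at line 1 remove [xbg,gfaq] add [whu,dxgxy] -> 14 lines: pmnyx rwb whu dxgxy wfa lfc apfuv wkwm mmpnv mtqd vuy aaww abnk wrf
Hunk 5: at line 10 remove [vuy,aaww] add [avcn,pbnl] -> 14 lines: pmnyx rwb whu dxgxy wfa lfc apfuv wkwm mmpnv mtqd avcn pbnl abnk wrf
Final line count: 14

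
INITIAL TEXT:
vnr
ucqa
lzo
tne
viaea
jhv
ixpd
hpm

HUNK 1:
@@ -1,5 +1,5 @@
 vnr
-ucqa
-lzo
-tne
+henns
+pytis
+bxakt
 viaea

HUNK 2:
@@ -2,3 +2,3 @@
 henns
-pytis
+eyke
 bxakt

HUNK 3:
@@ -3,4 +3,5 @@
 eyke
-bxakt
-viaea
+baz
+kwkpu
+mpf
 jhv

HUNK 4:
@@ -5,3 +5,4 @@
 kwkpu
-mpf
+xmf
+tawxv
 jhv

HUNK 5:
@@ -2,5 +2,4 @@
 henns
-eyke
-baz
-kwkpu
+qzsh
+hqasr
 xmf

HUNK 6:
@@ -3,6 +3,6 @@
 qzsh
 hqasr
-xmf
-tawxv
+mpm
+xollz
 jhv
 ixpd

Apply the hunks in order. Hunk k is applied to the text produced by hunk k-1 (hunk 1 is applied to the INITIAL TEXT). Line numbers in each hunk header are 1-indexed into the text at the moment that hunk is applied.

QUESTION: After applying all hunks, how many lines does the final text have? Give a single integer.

Answer: 9

Derivation:
Hunk 1: at line 1 remove [ucqa,lzo,tne] add [henns,pytis,bxakt] -> 8 lines: vnr henns pytis bxakt viaea jhv ixpd hpm
Hunk 2: at line 2 remove [pytis] add [eyke] -> 8 lines: vnr henns eyke bxakt viaea jhv ixpd hpm
Hunk 3: at line 3 remove [bxakt,viaea] add [baz,kwkpu,mpf] -> 9 lines: vnr henns eyke baz kwkpu mpf jhv ixpd hpm
Hunk 4: at line 5 remove [mpf] add [xmf,tawxv] -> 10 lines: vnr henns eyke baz kwkpu xmf tawxv jhv ixpd hpm
Hunk 5: at line 2 remove [eyke,baz,kwkpu] add [qzsh,hqasr] -> 9 lines: vnr henns qzsh hqasr xmf tawxv jhv ixpd hpm
Hunk 6: at line 3 remove [xmf,tawxv] add [mpm,xollz] -> 9 lines: vnr henns qzsh hqasr mpm xollz jhv ixpd hpm
Final line count: 9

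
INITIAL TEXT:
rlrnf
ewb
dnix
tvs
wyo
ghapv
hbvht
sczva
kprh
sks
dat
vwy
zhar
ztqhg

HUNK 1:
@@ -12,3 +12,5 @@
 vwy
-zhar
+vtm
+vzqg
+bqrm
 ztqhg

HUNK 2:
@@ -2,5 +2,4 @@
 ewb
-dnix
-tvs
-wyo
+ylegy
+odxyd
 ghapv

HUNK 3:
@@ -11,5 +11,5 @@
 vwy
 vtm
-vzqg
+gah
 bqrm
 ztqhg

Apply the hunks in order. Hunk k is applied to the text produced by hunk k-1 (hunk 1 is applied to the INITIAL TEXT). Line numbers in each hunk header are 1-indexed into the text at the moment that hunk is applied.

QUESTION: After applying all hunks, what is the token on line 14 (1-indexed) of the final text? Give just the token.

Answer: bqrm

Derivation:
Hunk 1: at line 12 remove [zhar] add [vtm,vzqg,bqrm] -> 16 lines: rlrnf ewb dnix tvs wyo ghapv hbvht sczva kprh sks dat vwy vtm vzqg bqrm ztqhg
Hunk 2: at line 2 remove [dnix,tvs,wyo] add [ylegy,odxyd] -> 15 lines: rlrnf ewb ylegy odxyd ghapv hbvht sczva kprh sks dat vwy vtm vzqg bqrm ztqhg
Hunk 3: at line 11 remove [vzqg] add [gah] -> 15 lines: rlrnf ewb ylegy odxyd ghapv hbvht sczva kprh sks dat vwy vtm gah bqrm ztqhg
Final line 14: bqrm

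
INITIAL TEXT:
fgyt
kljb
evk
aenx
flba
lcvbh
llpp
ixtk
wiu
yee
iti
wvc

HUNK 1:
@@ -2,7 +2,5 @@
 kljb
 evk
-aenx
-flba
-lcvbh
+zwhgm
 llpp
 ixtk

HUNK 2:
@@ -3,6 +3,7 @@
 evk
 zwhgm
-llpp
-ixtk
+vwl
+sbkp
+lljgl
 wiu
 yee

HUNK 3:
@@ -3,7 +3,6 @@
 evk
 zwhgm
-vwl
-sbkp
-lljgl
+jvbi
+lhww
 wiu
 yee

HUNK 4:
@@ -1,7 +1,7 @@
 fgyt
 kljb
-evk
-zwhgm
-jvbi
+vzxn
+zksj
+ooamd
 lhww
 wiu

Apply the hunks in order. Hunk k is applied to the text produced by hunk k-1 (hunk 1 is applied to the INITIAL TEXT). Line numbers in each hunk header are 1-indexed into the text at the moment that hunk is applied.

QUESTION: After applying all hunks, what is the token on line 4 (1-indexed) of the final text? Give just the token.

Answer: zksj

Derivation:
Hunk 1: at line 2 remove [aenx,flba,lcvbh] add [zwhgm] -> 10 lines: fgyt kljb evk zwhgm llpp ixtk wiu yee iti wvc
Hunk 2: at line 3 remove [llpp,ixtk] add [vwl,sbkp,lljgl] -> 11 lines: fgyt kljb evk zwhgm vwl sbkp lljgl wiu yee iti wvc
Hunk 3: at line 3 remove [vwl,sbkp,lljgl] add [jvbi,lhww] -> 10 lines: fgyt kljb evk zwhgm jvbi lhww wiu yee iti wvc
Hunk 4: at line 1 remove [evk,zwhgm,jvbi] add [vzxn,zksj,ooamd] -> 10 lines: fgyt kljb vzxn zksj ooamd lhww wiu yee iti wvc
Final line 4: zksj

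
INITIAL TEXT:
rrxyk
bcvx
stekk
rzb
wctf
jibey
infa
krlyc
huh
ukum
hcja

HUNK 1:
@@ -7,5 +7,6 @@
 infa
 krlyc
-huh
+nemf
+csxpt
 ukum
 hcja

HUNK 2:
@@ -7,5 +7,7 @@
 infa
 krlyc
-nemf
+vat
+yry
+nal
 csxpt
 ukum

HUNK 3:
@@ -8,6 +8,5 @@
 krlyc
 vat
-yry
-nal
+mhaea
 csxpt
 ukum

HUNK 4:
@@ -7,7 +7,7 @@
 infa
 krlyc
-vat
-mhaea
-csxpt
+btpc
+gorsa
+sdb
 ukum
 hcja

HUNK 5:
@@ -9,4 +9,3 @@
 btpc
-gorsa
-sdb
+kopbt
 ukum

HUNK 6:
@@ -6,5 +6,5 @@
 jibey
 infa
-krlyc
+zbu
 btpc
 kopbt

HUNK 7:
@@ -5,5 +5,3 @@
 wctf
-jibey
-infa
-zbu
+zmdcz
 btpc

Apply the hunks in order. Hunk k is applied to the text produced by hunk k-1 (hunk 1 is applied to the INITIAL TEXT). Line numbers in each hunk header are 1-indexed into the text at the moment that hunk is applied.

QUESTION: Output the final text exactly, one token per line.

Hunk 1: at line 7 remove [huh] add [nemf,csxpt] -> 12 lines: rrxyk bcvx stekk rzb wctf jibey infa krlyc nemf csxpt ukum hcja
Hunk 2: at line 7 remove [nemf] add [vat,yry,nal] -> 14 lines: rrxyk bcvx stekk rzb wctf jibey infa krlyc vat yry nal csxpt ukum hcja
Hunk 3: at line 8 remove [yry,nal] add [mhaea] -> 13 lines: rrxyk bcvx stekk rzb wctf jibey infa krlyc vat mhaea csxpt ukum hcja
Hunk 4: at line 7 remove [vat,mhaea,csxpt] add [btpc,gorsa,sdb] -> 13 lines: rrxyk bcvx stekk rzb wctf jibey infa krlyc btpc gorsa sdb ukum hcja
Hunk 5: at line 9 remove [gorsa,sdb] add [kopbt] -> 12 lines: rrxyk bcvx stekk rzb wctf jibey infa krlyc btpc kopbt ukum hcja
Hunk 6: at line 6 remove [krlyc] add [zbu] -> 12 lines: rrxyk bcvx stekk rzb wctf jibey infa zbu btpc kopbt ukum hcja
Hunk 7: at line 5 remove [jibey,infa,zbu] add [zmdcz] -> 10 lines: rrxyk bcvx stekk rzb wctf zmdcz btpc kopbt ukum hcja

Answer: rrxyk
bcvx
stekk
rzb
wctf
zmdcz
btpc
kopbt
ukum
hcja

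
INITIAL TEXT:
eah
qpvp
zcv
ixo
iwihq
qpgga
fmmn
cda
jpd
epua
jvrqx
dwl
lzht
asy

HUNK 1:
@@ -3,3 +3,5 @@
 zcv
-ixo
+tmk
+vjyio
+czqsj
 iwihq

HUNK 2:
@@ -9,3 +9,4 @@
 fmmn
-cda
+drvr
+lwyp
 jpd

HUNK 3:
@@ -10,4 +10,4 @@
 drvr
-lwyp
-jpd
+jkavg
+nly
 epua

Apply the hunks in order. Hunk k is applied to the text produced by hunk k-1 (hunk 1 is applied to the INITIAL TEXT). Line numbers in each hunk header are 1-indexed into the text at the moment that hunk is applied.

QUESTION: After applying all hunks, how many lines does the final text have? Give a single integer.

Answer: 17

Derivation:
Hunk 1: at line 3 remove [ixo] add [tmk,vjyio,czqsj] -> 16 lines: eah qpvp zcv tmk vjyio czqsj iwihq qpgga fmmn cda jpd epua jvrqx dwl lzht asy
Hunk 2: at line 9 remove [cda] add [drvr,lwyp] -> 17 lines: eah qpvp zcv tmk vjyio czqsj iwihq qpgga fmmn drvr lwyp jpd epua jvrqx dwl lzht asy
Hunk 3: at line 10 remove [lwyp,jpd] add [jkavg,nly] -> 17 lines: eah qpvp zcv tmk vjyio czqsj iwihq qpgga fmmn drvr jkavg nly epua jvrqx dwl lzht asy
Final line count: 17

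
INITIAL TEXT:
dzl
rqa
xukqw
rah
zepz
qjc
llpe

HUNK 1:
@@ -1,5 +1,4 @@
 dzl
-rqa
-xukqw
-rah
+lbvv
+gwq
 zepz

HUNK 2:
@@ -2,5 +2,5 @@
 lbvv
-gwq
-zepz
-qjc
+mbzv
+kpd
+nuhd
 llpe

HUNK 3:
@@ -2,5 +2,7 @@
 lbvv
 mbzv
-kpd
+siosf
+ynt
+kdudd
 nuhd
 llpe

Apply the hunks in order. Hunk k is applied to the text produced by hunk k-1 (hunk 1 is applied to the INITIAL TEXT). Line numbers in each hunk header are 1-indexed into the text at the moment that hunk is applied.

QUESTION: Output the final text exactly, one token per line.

Answer: dzl
lbvv
mbzv
siosf
ynt
kdudd
nuhd
llpe

Derivation:
Hunk 1: at line 1 remove [rqa,xukqw,rah] add [lbvv,gwq] -> 6 lines: dzl lbvv gwq zepz qjc llpe
Hunk 2: at line 2 remove [gwq,zepz,qjc] add [mbzv,kpd,nuhd] -> 6 lines: dzl lbvv mbzv kpd nuhd llpe
Hunk 3: at line 2 remove [kpd] add [siosf,ynt,kdudd] -> 8 lines: dzl lbvv mbzv siosf ynt kdudd nuhd llpe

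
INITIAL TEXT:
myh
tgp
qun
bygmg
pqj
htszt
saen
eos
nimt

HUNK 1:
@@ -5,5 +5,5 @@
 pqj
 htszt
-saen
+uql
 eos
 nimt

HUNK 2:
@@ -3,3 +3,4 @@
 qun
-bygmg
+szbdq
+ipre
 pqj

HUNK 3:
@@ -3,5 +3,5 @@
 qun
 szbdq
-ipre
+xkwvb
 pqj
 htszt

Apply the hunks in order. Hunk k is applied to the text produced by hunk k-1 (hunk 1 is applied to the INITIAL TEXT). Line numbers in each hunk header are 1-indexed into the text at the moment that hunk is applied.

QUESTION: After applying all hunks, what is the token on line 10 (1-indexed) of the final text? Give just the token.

Hunk 1: at line 5 remove [saen] add [uql] -> 9 lines: myh tgp qun bygmg pqj htszt uql eos nimt
Hunk 2: at line 3 remove [bygmg] add [szbdq,ipre] -> 10 lines: myh tgp qun szbdq ipre pqj htszt uql eos nimt
Hunk 3: at line 3 remove [ipre] add [xkwvb] -> 10 lines: myh tgp qun szbdq xkwvb pqj htszt uql eos nimt
Final line 10: nimt

Answer: nimt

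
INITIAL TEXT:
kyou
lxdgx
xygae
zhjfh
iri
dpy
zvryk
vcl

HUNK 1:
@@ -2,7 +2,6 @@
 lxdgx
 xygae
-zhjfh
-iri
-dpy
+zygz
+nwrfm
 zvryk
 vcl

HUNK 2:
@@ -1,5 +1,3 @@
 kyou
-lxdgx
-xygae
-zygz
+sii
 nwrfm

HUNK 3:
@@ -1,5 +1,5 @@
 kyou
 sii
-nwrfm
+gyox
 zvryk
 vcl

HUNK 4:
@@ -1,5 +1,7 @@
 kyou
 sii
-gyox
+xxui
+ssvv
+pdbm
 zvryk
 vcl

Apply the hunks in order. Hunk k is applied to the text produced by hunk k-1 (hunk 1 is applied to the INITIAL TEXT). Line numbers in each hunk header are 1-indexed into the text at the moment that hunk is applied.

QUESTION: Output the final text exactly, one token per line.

Answer: kyou
sii
xxui
ssvv
pdbm
zvryk
vcl

Derivation:
Hunk 1: at line 2 remove [zhjfh,iri,dpy] add [zygz,nwrfm] -> 7 lines: kyou lxdgx xygae zygz nwrfm zvryk vcl
Hunk 2: at line 1 remove [lxdgx,xygae,zygz] add [sii] -> 5 lines: kyou sii nwrfm zvryk vcl
Hunk 3: at line 1 remove [nwrfm] add [gyox] -> 5 lines: kyou sii gyox zvryk vcl
Hunk 4: at line 1 remove [gyox] add [xxui,ssvv,pdbm] -> 7 lines: kyou sii xxui ssvv pdbm zvryk vcl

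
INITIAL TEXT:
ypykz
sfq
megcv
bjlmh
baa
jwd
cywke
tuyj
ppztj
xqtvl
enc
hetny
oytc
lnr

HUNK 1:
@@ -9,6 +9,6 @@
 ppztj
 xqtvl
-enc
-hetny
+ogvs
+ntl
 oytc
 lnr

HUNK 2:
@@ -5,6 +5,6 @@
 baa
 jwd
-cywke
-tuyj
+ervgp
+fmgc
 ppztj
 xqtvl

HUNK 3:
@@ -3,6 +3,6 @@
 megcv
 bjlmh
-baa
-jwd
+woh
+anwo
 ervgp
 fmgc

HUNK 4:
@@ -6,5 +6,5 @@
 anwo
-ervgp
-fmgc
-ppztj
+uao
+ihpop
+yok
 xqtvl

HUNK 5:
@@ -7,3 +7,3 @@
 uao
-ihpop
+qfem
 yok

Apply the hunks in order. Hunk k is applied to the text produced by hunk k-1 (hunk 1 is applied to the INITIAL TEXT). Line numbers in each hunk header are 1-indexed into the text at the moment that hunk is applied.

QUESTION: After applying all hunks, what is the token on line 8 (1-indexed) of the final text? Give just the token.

Answer: qfem

Derivation:
Hunk 1: at line 9 remove [enc,hetny] add [ogvs,ntl] -> 14 lines: ypykz sfq megcv bjlmh baa jwd cywke tuyj ppztj xqtvl ogvs ntl oytc lnr
Hunk 2: at line 5 remove [cywke,tuyj] add [ervgp,fmgc] -> 14 lines: ypykz sfq megcv bjlmh baa jwd ervgp fmgc ppztj xqtvl ogvs ntl oytc lnr
Hunk 3: at line 3 remove [baa,jwd] add [woh,anwo] -> 14 lines: ypykz sfq megcv bjlmh woh anwo ervgp fmgc ppztj xqtvl ogvs ntl oytc lnr
Hunk 4: at line 6 remove [ervgp,fmgc,ppztj] add [uao,ihpop,yok] -> 14 lines: ypykz sfq megcv bjlmh woh anwo uao ihpop yok xqtvl ogvs ntl oytc lnr
Hunk 5: at line 7 remove [ihpop] add [qfem] -> 14 lines: ypykz sfq megcv bjlmh woh anwo uao qfem yok xqtvl ogvs ntl oytc lnr
Final line 8: qfem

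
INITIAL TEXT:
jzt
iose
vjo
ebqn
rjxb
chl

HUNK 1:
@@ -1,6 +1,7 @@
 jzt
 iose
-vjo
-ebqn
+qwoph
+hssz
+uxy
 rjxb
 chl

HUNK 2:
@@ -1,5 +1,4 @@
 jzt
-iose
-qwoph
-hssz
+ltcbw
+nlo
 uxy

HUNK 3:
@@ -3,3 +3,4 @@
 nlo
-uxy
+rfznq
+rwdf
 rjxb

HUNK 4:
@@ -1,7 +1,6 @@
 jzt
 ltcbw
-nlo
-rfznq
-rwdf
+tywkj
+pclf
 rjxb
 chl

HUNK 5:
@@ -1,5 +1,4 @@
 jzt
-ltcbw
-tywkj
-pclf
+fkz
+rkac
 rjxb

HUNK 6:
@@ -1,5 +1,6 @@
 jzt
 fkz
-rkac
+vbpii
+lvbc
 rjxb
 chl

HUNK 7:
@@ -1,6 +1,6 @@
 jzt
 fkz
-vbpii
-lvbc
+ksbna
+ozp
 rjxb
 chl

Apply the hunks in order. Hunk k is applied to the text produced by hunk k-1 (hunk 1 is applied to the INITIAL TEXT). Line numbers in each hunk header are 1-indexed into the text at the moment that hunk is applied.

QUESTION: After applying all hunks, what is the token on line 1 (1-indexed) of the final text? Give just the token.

Hunk 1: at line 1 remove [vjo,ebqn] add [qwoph,hssz,uxy] -> 7 lines: jzt iose qwoph hssz uxy rjxb chl
Hunk 2: at line 1 remove [iose,qwoph,hssz] add [ltcbw,nlo] -> 6 lines: jzt ltcbw nlo uxy rjxb chl
Hunk 3: at line 3 remove [uxy] add [rfznq,rwdf] -> 7 lines: jzt ltcbw nlo rfznq rwdf rjxb chl
Hunk 4: at line 1 remove [nlo,rfznq,rwdf] add [tywkj,pclf] -> 6 lines: jzt ltcbw tywkj pclf rjxb chl
Hunk 5: at line 1 remove [ltcbw,tywkj,pclf] add [fkz,rkac] -> 5 lines: jzt fkz rkac rjxb chl
Hunk 6: at line 1 remove [rkac] add [vbpii,lvbc] -> 6 lines: jzt fkz vbpii lvbc rjxb chl
Hunk 7: at line 1 remove [vbpii,lvbc] add [ksbna,ozp] -> 6 lines: jzt fkz ksbna ozp rjxb chl
Final line 1: jzt

Answer: jzt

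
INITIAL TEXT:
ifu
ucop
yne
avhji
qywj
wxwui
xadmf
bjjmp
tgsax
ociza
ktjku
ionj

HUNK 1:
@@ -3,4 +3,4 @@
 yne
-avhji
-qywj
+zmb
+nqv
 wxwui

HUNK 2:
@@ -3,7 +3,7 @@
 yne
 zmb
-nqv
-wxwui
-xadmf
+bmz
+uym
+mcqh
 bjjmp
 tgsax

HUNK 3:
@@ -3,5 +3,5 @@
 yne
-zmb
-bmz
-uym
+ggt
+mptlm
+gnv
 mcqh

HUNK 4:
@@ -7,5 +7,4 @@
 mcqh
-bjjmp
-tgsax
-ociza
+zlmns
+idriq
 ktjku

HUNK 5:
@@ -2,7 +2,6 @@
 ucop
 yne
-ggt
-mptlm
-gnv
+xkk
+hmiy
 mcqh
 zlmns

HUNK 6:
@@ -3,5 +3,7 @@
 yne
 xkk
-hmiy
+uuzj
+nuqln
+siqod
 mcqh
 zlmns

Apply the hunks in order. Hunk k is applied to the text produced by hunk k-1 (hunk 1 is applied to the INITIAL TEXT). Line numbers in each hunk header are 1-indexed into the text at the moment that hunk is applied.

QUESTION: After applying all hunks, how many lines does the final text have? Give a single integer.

Answer: 12

Derivation:
Hunk 1: at line 3 remove [avhji,qywj] add [zmb,nqv] -> 12 lines: ifu ucop yne zmb nqv wxwui xadmf bjjmp tgsax ociza ktjku ionj
Hunk 2: at line 3 remove [nqv,wxwui,xadmf] add [bmz,uym,mcqh] -> 12 lines: ifu ucop yne zmb bmz uym mcqh bjjmp tgsax ociza ktjku ionj
Hunk 3: at line 3 remove [zmb,bmz,uym] add [ggt,mptlm,gnv] -> 12 lines: ifu ucop yne ggt mptlm gnv mcqh bjjmp tgsax ociza ktjku ionj
Hunk 4: at line 7 remove [bjjmp,tgsax,ociza] add [zlmns,idriq] -> 11 lines: ifu ucop yne ggt mptlm gnv mcqh zlmns idriq ktjku ionj
Hunk 5: at line 2 remove [ggt,mptlm,gnv] add [xkk,hmiy] -> 10 lines: ifu ucop yne xkk hmiy mcqh zlmns idriq ktjku ionj
Hunk 6: at line 3 remove [hmiy] add [uuzj,nuqln,siqod] -> 12 lines: ifu ucop yne xkk uuzj nuqln siqod mcqh zlmns idriq ktjku ionj
Final line count: 12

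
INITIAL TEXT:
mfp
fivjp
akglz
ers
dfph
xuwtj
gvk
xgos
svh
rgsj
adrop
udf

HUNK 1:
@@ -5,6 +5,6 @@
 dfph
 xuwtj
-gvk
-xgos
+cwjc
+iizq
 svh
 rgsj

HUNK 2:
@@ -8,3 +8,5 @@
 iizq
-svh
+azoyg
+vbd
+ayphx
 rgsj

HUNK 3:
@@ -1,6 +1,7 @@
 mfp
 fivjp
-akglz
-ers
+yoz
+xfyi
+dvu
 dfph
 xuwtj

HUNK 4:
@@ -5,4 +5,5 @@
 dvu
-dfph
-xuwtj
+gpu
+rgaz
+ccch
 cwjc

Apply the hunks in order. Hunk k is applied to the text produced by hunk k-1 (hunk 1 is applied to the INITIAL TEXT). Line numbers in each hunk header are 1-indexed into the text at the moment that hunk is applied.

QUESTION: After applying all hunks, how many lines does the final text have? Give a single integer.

Answer: 16

Derivation:
Hunk 1: at line 5 remove [gvk,xgos] add [cwjc,iizq] -> 12 lines: mfp fivjp akglz ers dfph xuwtj cwjc iizq svh rgsj adrop udf
Hunk 2: at line 8 remove [svh] add [azoyg,vbd,ayphx] -> 14 lines: mfp fivjp akglz ers dfph xuwtj cwjc iizq azoyg vbd ayphx rgsj adrop udf
Hunk 3: at line 1 remove [akglz,ers] add [yoz,xfyi,dvu] -> 15 lines: mfp fivjp yoz xfyi dvu dfph xuwtj cwjc iizq azoyg vbd ayphx rgsj adrop udf
Hunk 4: at line 5 remove [dfph,xuwtj] add [gpu,rgaz,ccch] -> 16 lines: mfp fivjp yoz xfyi dvu gpu rgaz ccch cwjc iizq azoyg vbd ayphx rgsj adrop udf
Final line count: 16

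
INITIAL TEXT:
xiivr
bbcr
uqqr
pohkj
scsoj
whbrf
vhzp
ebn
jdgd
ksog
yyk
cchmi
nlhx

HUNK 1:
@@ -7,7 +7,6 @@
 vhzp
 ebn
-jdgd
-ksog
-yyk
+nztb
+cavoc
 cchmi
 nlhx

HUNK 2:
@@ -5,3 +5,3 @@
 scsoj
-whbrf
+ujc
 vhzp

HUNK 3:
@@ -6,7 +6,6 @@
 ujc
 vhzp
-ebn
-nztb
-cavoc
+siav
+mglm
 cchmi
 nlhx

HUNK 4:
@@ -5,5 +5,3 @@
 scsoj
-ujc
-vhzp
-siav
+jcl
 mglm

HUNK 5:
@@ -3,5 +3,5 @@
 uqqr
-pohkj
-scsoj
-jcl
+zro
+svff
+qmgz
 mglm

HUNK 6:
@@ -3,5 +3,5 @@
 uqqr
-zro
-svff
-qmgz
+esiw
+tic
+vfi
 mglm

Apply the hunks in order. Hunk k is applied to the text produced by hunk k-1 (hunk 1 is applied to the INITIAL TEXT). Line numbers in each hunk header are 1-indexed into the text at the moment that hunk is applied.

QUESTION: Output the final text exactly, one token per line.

Hunk 1: at line 7 remove [jdgd,ksog,yyk] add [nztb,cavoc] -> 12 lines: xiivr bbcr uqqr pohkj scsoj whbrf vhzp ebn nztb cavoc cchmi nlhx
Hunk 2: at line 5 remove [whbrf] add [ujc] -> 12 lines: xiivr bbcr uqqr pohkj scsoj ujc vhzp ebn nztb cavoc cchmi nlhx
Hunk 3: at line 6 remove [ebn,nztb,cavoc] add [siav,mglm] -> 11 lines: xiivr bbcr uqqr pohkj scsoj ujc vhzp siav mglm cchmi nlhx
Hunk 4: at line 5 remove [ujc,vhzp,siav] add [jcl] -> 9 lines: xiivr bbcr uqqr pohkj scsoj jcl mglm cchmi nlhx
Hunk 5: at line 3 remove [pohkj,scsoj,jcl] add [zro,svff,qmgz] -> 9 lines: xiivr bbcr uqqr zro svff qmgz mglm cchmi nlhx
Hunk 6: at line 3 remove [zro,svff,qmgz] add [esiw,tic,vfi] -> 9 lines: xiivr bbcr uqqr esiw tic vfi mglm cchmi nlhx

Answer: xiivr
bbcr
uqqr
esiw
tic
vfi
mglm
cchmi
nlhx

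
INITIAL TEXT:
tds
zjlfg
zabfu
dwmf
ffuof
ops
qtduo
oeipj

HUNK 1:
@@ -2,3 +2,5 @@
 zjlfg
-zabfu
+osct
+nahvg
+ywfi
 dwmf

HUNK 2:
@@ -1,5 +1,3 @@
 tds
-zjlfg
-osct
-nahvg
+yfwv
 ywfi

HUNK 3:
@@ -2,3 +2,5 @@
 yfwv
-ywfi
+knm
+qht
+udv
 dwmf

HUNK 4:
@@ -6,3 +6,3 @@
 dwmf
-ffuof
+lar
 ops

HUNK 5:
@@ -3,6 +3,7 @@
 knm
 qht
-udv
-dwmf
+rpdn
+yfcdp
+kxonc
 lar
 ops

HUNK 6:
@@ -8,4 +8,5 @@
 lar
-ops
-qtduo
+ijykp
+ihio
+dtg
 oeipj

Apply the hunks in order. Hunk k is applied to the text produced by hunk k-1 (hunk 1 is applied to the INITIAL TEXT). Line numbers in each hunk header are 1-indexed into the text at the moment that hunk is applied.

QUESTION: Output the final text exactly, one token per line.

Answer: tds
yfwv
knm
qht
rpdn
yfcdp
kxonc
lar
ijykp
ihio
dtg
oeipj

Derivation:
Hunk 1: at line 2 remove [zabfu] add [osct,nahvg,ywfi] -> 10 lines: tds zjlfg osct nahvg ywfi dwmf ffuof ops qtduo oeipj
Hunk 2: at line 1 remove [zjlfg,osct,nahvg] add [yfwv] -> 8 lines: tds yfwv ywfi dwmf ffuof ops qtduo oeipj
Hunk 3: at line 2 remove [ywfi] add [knm,qht,udv] -> 10 lines: tds yfwv knm qht udv dwmf ffuof ops qtduo oeipj
Hunk 4: at line 6 remove [ffuof] add [lar] -> 10 lines: tds yfwv knm qht udv dwmf lar ops qtduo oeipj
Hunk 5: at line 3 remove [udv,dwmf] add [rpdn,yfcdp,kxonc] -> 11 lines: tds yfwv knm qht rpdn yfcdp kxonc lar ops qtduo oeipj
Hunk 6: at line 8 remove [ops,qtduo] add [ijykp,ihio,dtg] -> 12 lines: tds yfwv knm qht rpdn yfcdp kxonc lar ijykp ihio dtg oeipj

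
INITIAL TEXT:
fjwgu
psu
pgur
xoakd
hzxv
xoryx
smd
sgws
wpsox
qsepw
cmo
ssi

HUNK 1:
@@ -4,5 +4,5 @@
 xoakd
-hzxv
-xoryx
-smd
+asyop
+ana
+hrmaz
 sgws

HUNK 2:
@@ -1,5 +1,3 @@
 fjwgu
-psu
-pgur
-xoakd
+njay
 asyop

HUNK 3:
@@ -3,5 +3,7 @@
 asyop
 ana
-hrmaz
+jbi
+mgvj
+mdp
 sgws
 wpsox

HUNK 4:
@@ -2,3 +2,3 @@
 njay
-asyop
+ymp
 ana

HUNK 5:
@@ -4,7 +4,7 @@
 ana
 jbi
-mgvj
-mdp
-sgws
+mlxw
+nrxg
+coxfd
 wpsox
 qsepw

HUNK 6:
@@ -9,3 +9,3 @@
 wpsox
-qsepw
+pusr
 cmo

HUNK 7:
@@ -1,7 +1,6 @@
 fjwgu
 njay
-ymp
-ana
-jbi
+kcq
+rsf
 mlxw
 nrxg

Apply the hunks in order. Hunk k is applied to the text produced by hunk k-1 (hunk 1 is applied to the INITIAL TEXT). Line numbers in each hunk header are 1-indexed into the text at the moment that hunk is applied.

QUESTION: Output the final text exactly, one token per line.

Hunk 1: at line 4 remove [hzxv,xoryx,smd] add [asyop,ana,hrmaz] -> 12 lines: fjwgu psu pgur xoakd asyop ana hrmaz sgws wpsox qsepw cmo ssi
Hunk 2: at line 1 remove [psu,pgur,xoakd] add [njay] -> 10 lines: fjwgu njay asyop ana hrmaz sgws wpsox qsepw cmo ssi
Hunk 3: at line 3 remove [hrmaz] add [jbi,mgvj,mdp] -> 12 lines: fjwgu njay asyop ana jbi mgvj mdp sgws wpsox qsepw cmo ssi
Hunk 4: at line 2 remove [asyop] add [ymp] -> 12 lines: fjwgu njay ymp ana jbi mgvj mdp sgws wpsox qsepw cmo ssi
Hunk 5: at line 4 remove [mgvj,mdp,sgws] add [mlxw,nrxg,coxfd] -> 12 lines: fjwgu njay ymp ana jbi mlxw nrxg coxfd wpsox qsepw cmo ssi
Hunk 6: at line 9 remove [qsepw] add [pusr] -> 12 lines: fjwgu njay ymp ana jbi mlxw nrxg coxfd wpsox pusr cmo ssi
Hunk 7: at line 1 remove [ymp,ana,jbi] add [kcq,rsf] -> 11 lines: fjwgu njay kcq rsf mlxw nrxg coxfd wpsox pusr cmo ssi

Answer: fjwgu
njay
kcq
rsf
mlxw
nrxg
coxfd
wpsox
pusr
cmo
ssi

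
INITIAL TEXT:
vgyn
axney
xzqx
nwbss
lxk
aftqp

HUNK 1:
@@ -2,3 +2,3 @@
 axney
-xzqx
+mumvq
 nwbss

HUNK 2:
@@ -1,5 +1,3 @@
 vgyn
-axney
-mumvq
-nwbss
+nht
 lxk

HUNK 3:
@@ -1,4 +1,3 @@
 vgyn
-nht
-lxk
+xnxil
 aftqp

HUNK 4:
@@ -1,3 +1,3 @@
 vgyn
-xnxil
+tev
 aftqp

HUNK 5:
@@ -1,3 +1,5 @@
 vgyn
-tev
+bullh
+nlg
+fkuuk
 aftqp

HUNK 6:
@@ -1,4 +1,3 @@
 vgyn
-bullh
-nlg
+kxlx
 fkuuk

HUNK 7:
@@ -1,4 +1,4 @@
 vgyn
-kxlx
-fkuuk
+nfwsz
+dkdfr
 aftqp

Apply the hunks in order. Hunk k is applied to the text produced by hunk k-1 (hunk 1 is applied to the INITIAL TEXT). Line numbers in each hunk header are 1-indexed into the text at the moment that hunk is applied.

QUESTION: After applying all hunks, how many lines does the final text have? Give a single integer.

Answer: 4

Derivation:
Hunk 1: at line 2 remove [xzqx] add [mumvq] -> 6 lines: vgyn axney mumvq nwbss lxk aftqp
Hunk 2: at line 1 remove [axney,mumvq,nwbss] add [nht] -> 4 lines: vgyn nht lxk aftqp
Hunk 3: at line 1 remove [nht,lxk] add [xnxil] -> 3 lines: vgyn xnxil aftqp
Hunk 4: at line 1 remove [xnxil] add [tev] -> 3 lines: vgyn tev aftqp
Hunk 5: at line 1 remove [tev] add [bullh,nlg,fkuuk] -> 5 lines: vgyn bullh nlg fkuuk aftqp
Hunk 6: at line 1 remove [bullh,nlg] add [kxlx] -> 4 lines: vgyn kxlx fkuuk aftqp
Hunk 7: at line 1 remove [kxlx,fkuuk] add [nfwsz,dkdfr] -> 4 lines: vgyn nfwsz dkdfr aftqp
Final line count: 4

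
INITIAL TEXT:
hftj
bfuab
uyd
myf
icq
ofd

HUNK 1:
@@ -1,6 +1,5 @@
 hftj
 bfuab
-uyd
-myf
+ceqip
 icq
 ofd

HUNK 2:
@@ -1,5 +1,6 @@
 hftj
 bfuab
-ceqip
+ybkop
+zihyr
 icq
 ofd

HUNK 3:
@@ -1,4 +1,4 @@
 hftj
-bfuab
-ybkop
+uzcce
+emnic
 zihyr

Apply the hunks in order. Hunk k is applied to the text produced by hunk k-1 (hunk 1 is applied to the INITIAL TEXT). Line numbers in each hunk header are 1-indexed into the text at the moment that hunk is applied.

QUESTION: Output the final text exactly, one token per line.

Answer: hftj
uzcce
emnic
zihyr
icq
ofd

Derivation:
Hunk 1: at line 1 remove [uyd,myf] add [ceqip] -> 5 lines: hftj bfuab ceqip icq ofd
Hunk 2: at line 1 remove [ceqip] add [ybkop,zihyr] -> 6 lines: hftj bfuab ybkop zihyr icq ofd
Hunk 3: at line 1 remove [bfuab,ybkop] add [uzcce,emnic] -> 6 lines: hftj uzcce emnic zihyr icq ofd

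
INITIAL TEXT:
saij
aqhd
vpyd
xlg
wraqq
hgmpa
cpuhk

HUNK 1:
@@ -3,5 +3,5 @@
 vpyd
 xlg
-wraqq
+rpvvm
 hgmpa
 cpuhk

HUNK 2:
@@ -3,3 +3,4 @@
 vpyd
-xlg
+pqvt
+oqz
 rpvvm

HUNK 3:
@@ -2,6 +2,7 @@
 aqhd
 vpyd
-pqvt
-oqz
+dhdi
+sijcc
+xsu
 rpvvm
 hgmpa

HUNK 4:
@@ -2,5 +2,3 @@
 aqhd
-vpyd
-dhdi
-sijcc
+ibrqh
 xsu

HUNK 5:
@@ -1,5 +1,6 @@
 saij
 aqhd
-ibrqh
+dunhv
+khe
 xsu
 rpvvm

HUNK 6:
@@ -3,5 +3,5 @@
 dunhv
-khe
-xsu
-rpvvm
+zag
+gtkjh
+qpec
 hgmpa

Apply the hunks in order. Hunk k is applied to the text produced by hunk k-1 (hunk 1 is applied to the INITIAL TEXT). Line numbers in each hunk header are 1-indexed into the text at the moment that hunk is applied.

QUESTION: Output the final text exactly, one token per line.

Hunk 1: at line 3 remove [wraqq] add [rpvvm] -> 7 lines: saij aqhd vpyd xlg rpvvm hgmpa cpuhk
Hunk 2: at line 3 remove [xlg] add [pqvt,oqz] -> 8 lines: saij aqhd vpyd pqvt oqz rpvvm hgmpa cpuhk
Hunk 3: at line 2 remove [pqvt,oqz] add [dhdi,sijcc,xsu] -> 9 lines: saij aqhd vpyd dhdi sijcc xsu rpvvm hgmpa cpuhk
Hunk 4: at line 2 remove [vpyd,dhdi,sijcc] add [ibrqh] -> 7 lines: saij aqhd ibrqh xsu rpvvm hgmpa cpuhk
Hunk 5: at line 1 remove [ibrqh] add [dunhv,khe] -> 8 lines: saij aqhd dunhv khe xsu rpvvm hgmpa cpuhk
Hunk 6: at line 3 remove [khe,xsu,rpvvm] add [zag,gtkjh,qpec] -> 8 lines: saij aqhd dunhv zag gtkjh qpec hgmpa cpuhk

Answer: saij
aqhd
dunhv
zag
gtkjh
qpec
hgmpa
cpuhk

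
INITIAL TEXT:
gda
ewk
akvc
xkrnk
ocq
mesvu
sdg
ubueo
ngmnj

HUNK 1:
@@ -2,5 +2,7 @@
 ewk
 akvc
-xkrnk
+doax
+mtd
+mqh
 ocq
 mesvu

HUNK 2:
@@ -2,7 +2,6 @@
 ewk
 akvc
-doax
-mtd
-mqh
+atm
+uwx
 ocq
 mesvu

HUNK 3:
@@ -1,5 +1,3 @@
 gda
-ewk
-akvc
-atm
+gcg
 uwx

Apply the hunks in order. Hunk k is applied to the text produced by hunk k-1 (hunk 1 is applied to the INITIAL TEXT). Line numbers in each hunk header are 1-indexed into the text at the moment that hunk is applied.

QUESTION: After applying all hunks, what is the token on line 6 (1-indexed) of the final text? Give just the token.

Answer: sdg

Derivation:
Hunk 1: at line 2 remove [xkrnk] add [doax,mtd,mqh] -> 11 lines: gda ewk akvc doax mtd mqh ocq mesvu sdg ubueo ngmnj
Hunk 2: at line 2 remove [doax,mtd,mqh] add [atm,uwx] -> 10 lines: gda ewk akvc atm uwx ocq mesvu sdg ubueo ngmnj
Hunk 3: at line 1 remove [ewk,akvc,atm] add [gcg] -> 8 lines: gda gcg uwx ocq mesvu sdg ubueo ngmnj
Final line 6: sdg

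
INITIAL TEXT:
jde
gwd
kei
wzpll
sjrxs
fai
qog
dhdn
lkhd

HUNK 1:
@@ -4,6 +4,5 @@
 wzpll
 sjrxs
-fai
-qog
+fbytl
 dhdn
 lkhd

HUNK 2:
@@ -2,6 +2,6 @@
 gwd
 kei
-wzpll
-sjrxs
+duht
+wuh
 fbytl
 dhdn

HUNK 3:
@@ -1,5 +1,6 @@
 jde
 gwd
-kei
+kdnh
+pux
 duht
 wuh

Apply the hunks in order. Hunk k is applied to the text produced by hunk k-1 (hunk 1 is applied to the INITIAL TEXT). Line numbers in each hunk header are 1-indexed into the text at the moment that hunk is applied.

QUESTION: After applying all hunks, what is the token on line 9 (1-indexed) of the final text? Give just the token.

Answer: lkhd

Derivation:
Hunk 1: at line 4 remove [fai,qog] add [fbytl] -> 8 lines: jde gwd kei wzpll sjrxs fbytl dhdn lkhd
Hunk 2: at line 2 remove [wzpll,sjrxs] add [duht,wuh] -> 8 lines: jde gwd kei duht wuh fbytl dhdn lkhd
Hunk 3: at line 1 remove [kei] add [kdnh,pux] -> 9 lines: jde gwd kdnh pux duht wuh fbytl dhdn lkhd
Final line 9: lkhd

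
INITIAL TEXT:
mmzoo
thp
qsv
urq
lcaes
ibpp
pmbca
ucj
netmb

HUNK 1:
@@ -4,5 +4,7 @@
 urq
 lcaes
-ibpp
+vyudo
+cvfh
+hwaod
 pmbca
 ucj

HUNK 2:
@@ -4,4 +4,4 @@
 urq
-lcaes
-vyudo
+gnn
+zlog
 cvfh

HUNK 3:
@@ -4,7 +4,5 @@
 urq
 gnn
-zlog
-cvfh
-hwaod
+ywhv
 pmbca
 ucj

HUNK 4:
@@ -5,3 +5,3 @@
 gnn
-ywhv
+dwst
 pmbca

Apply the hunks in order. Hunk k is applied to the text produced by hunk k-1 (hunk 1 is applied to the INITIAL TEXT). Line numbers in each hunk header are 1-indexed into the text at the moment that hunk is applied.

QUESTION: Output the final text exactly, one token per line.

Answer: mmzoo
thp
qsv
urq
gnn
dwst
pmbca
ucj
netmb

Derivation:
Hunk 1: at line 4 remove [ibpp] add [vyudo,cvfh,hwaod] -> 11 lines: mmzoo thp qsv urq lcaes vyudo cvfh hwaod pmbca ucj netmb
Hunk 2: at line 4 remove [lcaes,vyudo] add [gnn,zlog] -> 11 lines: mmzoo thp qsv urq gnn zlog cvfh hwaod pmbca ucj netmb
Hunk 3: at line 4 remove [zlog,cvfh,hwaod] add [ywhv] -> 9 lines: mmzoo thp qsv urq gnn ywhv pmbca ucj netmb
Hunk 4: at line 5 remove [ywhv] add [dwst] -> 9 lines: mmzoo thp qsv urq gnn dwst pmbca ucj netmb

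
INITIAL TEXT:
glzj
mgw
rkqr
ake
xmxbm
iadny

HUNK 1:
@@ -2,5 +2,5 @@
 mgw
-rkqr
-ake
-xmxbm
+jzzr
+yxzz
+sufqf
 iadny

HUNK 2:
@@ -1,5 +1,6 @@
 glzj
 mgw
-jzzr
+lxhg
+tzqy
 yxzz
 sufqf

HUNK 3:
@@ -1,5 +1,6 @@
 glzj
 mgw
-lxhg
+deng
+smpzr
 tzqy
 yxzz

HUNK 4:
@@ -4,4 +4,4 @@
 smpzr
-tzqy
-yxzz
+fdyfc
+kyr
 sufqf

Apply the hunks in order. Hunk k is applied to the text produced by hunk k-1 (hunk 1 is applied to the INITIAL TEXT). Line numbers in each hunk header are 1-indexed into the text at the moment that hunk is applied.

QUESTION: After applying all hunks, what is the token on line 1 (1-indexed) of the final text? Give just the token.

Answer: glzj

Derivation:
Hunk 1: at line 2 remove [rkqr,ake,xmxbm] add [jzzr,yxzz,sufqf] -> 6 lines: glzj mgw jzzr yxzz sufqf iadny
Hunk 2: at line 1 remove [jzzr] add [lxhg,tzqy] -> 7 lines: glzj mgw lxhg tzqy yxzz sufqf iadny
Hunk 3: at line 1 remove [lxhg] add [deng,smpzr] -> 8 lines: glzj mgw deng smpzr tzqy yxzz sufqf iadny
Hunk 4: at line 4 remove [tzqy,yxzz] add [fdyfc,kyr] -> 8 lines: glzj mgw deng smpzr fdyfc kyr sufqf iadny
Final line 1: glzj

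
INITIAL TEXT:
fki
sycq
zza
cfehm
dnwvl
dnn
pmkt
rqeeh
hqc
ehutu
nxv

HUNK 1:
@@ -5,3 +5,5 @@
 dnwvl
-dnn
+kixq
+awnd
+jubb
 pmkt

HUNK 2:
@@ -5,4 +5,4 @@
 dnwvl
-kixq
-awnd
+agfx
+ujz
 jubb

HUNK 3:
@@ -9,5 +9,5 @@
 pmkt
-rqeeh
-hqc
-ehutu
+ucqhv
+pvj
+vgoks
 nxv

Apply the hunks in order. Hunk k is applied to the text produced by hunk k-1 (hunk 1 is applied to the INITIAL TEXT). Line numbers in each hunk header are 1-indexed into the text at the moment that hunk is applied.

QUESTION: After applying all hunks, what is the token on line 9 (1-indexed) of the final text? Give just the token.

Hunk 1: at line 5 remove [dnn] add [kixq,awnd,jubb] -> 13 lines: fki sycq zza cfehm dnwvl kixq awnd jubb pmkt rqeeh hqc ehutu nxv
Hunk 2: at line 5 remove [kixq,awnd] add [agfx,ujz] -> 13 lines: fki sycq zza cfehm dnwvl agfx ujz jubb pmkt rqeeh hqc ehutu nxv
Hunk 3: at line 9 remove [rqeeh,hqc,ehutu] add [ucqhv,pvj,vgoks] -> 13 lines: fki sycq zza cfehm dnwvl agfx ujz jubb pmkt ucqhv pvj vgoks nxv
Final line 9: pmkt

Answer: pmkt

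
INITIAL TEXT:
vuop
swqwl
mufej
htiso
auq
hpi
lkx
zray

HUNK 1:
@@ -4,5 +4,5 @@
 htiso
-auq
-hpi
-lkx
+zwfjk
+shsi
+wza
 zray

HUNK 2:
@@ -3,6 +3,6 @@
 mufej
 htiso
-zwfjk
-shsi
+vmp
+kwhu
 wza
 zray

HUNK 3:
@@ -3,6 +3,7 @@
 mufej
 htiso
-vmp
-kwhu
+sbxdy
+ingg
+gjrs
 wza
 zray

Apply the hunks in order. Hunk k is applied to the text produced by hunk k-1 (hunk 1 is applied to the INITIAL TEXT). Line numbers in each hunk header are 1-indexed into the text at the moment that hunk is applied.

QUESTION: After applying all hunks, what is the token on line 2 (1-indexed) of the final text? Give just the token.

Hunk 1: at line 4 remove [auq,hpi,lkx] add [zwfjk,shsi,wza] -> 8 lines: vuop swqwl mufej htiso zwfjk shsi wza zray
Hunk 2: at line 3 remove [zwfjk,shsi] add [vmp,kwhu] -> 8 lines: vuop swqwl mufej htiso vmp kwhu wza zray
Hunk 3: at line 3 remove [vmp,kwhu] add [sbxdy,ingg,gjrs] -> 9 lines: vuop swqwl mufej htiso sbxdy ingg gjrs wza zray
Final line 2: swqwl

Answer: swqwl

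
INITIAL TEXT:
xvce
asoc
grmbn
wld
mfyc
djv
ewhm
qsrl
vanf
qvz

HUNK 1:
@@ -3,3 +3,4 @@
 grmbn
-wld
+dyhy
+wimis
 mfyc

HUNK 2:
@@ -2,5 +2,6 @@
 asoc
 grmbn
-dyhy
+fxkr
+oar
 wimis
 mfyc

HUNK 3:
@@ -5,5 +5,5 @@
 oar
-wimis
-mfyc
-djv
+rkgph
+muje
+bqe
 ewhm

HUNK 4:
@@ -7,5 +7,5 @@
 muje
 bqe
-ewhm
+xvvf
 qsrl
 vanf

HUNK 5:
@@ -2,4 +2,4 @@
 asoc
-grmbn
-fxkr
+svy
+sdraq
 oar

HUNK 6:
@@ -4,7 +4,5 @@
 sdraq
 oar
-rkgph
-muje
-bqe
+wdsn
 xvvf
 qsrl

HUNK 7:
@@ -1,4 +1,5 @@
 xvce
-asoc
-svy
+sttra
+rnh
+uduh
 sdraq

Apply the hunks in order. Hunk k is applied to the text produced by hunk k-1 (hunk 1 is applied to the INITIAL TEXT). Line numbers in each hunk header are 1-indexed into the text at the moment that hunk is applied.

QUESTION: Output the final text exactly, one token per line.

Hunk 1: at line 3 remove [wld] add [dyhy,wimis] -> 11 lines: xvce asoc grmbn dyhy wimis mfyc djv ewhm qsrl vanf qvz
Hunk 2: at line 2 remove [dyhy] add [fxkr,oar] -> 12 lines: xvce asoc grmbn fxkr oar wimis mfyc djv ewhm qsrl vanf qvz
Hunk 3: at line 5 remove [wimis,mfyc,djv] add [rkgph,muje,bqe] -> 12 lines: xvce asoc grmbn fxkr oar rkgph muje bqe ewhm qsrl vanf qvz
Hunk 4: at line 7 remove [ewhm] add [xvvf] -> 12 lines: xvce asoc grmbn fxkr oar rkgph muje bqe xvvf qsrl vanf qvz
Hunk 5: at line 2 remove [grmbn,fxkr] add [svy,sdraq] -> 12 lines: xvce asoc svy sdraq oar rkgph muje bqe xvvf qsrl vanf qvz
Hunk 6: at line 4 remove [rkgph,muje,bqe] add [wdsn] -> 10 lines: xvce asoc svy sdraq oar wdsn xvvf qsrl vanf qvz
Hunk 7: at line 1 remove [asoc,svy] add [sttra,rnh,uduh] -> 11 lines: xvce sttra rnh uduh sdraq oar wdsn xvvf qsrl vanf qvz

Answer: xvce
sttra
rnh
uduh
sdraq
oar
wdsn
xvvf
qsrl
vanf
qvz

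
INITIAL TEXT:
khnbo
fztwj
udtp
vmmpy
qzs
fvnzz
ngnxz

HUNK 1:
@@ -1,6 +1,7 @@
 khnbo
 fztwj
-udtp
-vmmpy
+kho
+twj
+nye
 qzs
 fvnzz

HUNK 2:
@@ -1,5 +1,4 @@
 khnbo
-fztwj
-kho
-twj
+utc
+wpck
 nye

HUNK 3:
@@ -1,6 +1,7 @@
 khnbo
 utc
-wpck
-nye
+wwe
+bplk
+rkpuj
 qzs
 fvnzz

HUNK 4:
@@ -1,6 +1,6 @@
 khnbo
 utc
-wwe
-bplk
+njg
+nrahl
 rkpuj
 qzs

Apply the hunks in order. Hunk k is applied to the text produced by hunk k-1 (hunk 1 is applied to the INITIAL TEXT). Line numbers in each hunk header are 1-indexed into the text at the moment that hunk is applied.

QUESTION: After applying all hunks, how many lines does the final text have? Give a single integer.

Answer: 8

Derivation:
Hunk 1: at line 1 remove [udtp,vmmpy] add [kho,twj,nye] -> 8 lines: khnbo fztwj kho twj nye qzs fvnzz ngnxz
Hunk 2: at line 1 remove [fztwj,kho,twj] add [utc,wpck] -> 7 lines: khnbo utc wpck nye qzs fvnzz ngnxz
Hunk 3: at line 1 remove [wpck,nye] add [wwe,bplk,rkpuj] -> 8 lines: khnbo utc wwe bplk rkpuj qzs fvnzz ngnxz
Hunk 4: at line 1 remove [wwe,bplk] add [njg,nrahl] -> 8 lines: khnbo utc njg nrahl rkpuj qzs fvnzz ngnxz
Final line count: 8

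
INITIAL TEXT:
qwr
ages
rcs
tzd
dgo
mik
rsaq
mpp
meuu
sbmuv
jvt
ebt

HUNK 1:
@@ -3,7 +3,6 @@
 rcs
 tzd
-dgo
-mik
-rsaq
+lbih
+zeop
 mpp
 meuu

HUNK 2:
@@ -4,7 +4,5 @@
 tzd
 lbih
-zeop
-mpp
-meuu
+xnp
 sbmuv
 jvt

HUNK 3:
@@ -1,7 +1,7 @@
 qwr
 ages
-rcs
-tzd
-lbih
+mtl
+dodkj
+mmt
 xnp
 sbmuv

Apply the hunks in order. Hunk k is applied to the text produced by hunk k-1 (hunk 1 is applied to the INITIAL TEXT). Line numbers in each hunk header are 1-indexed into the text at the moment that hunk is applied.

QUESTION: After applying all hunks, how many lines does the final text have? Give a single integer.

Answer: 9

Derivation:
Hunk 1: at line 3 remove [dgo,mik,rsaq] add [lbih,zeop] -> 11 lines: qwr ages rcs tzd lbih zeop mpp meuu sbmuv jvt ebt
Hunk 2: at line 4 remove [zeop,mpp,meuu] add [xnp] -> 9 lines: qwr ages rcs tzd lbih xnp sbmuv jvt ebt
Hunk 3: at line 1 remove [rcs,tzd,lbih] add [mtl,dodkj,mmt] -> 9 lines: qwr ages mtl dodkj mmt xnp sbmuv jvt ebt
Final line count: 9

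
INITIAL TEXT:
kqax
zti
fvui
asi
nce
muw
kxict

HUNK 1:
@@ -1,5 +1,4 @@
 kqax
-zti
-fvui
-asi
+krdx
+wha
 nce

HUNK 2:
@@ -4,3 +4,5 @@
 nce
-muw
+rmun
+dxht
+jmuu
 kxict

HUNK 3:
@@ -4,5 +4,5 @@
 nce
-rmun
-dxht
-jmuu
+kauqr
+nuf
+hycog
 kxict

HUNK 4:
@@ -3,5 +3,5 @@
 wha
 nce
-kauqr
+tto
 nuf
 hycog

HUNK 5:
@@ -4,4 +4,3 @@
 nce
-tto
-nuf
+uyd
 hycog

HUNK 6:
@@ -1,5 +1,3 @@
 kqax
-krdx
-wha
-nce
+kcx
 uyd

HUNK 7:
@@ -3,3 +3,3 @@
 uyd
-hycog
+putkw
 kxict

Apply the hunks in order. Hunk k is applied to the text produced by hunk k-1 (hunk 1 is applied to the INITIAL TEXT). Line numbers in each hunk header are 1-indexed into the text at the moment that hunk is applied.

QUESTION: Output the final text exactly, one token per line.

Answer: kqax
kcx
uyd
putkw
kxict

Derivation:
Hunk 1: at line 1 remove [zti,fvui,asi] add [krdx,wha] -> 6 lines: kqax krdx wha nce muw kxict
Hunk 2: at line 4 remove [muw] add [rmun,dxht,jmuu] -> 8 lines: kqax krdx wha nce rmun dxht jmuu kxict
Hunk 3: at line 4 remove [rmun,dxht,jmuu] add [kauqr,nuf,hycog] -> 8 lines: kqax krdx wha nce kauqr nuf hycog kxict
Hunk 4: at line 3 remove [kauqr] add [tto] -> 8 lines: kqax krdx wha nce tto nuf hycog kxict
Hunk 5: at line 4 remove [tto,nuf] add [uyd] -> 7 lines: kqax krdx wha nce uyd hycog kxict
Hunk 6: at line 1 remove [krdx,wha,nce] add [kcx] -> 5 lines: kqax kcx uyd hycog kxict
Hunk 7: at line 3 remove [hycog] add [putkw] -> 5 lines: kqax kcx uyd putkw kxict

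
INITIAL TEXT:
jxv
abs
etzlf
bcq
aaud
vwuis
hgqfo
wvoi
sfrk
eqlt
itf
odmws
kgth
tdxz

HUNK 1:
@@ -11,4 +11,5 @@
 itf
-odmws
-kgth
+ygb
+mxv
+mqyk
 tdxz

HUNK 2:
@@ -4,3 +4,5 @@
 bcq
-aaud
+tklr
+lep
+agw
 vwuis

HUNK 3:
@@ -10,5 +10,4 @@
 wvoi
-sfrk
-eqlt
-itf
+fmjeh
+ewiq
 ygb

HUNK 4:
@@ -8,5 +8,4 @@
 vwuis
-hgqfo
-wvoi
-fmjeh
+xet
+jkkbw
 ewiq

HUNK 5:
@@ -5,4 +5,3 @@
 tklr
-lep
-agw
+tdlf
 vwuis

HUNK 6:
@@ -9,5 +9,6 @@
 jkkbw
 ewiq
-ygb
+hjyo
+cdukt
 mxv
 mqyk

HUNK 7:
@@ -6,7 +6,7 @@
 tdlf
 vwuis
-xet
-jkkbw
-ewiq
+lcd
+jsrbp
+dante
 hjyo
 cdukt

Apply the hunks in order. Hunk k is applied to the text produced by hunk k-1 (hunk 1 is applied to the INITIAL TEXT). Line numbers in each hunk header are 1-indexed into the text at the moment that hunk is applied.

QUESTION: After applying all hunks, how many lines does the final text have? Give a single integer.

Hunk 1: at line 11 remove [odmws,kgth] add [ygb,mxv,mqyk] -> 15 lines: jxv abs etzlf bcq aaud vwuis hgqfo wvoi sfrk eqlt itf ygb mxv mqyk tdxz
Hunk 2: at line 4 remove [aaud] add [tklr,lep,agw] -> 17 lines: jxv abs etzlf bcq tklr lep agw vwuis hgqfo wvoi sfrk eqlt itf ygb mxv mqyk tdxz
Hunk 3: at line 10 remove [sfrk,eqlt,itf] add [fmjeh,ewiq] -> 16 lines: jxv abs etzlf bcq tklr lep agw vwuis hgqfo wvoi fmjeh ewiq ygb mxv mqyk tdxz
Hunk 4: at line 8 remove [hgqfo,wvoi,fmjeh] add [xet,jkkbw] -> 15 lines: jxv abs etzlf bcq tklr lep agw vwuis xet jkkbw ewiq ygb mxv mqyk tdxz
Hunk 5: at line 5 remove [lep,agw] add [tdlf] -> 14 lines: jxv abs etzlf bcq tklr tdlf vwuis xet jkkbw ewiq ygb mxv mqyk tdxz
Hunk 6: at line 9 remove [ygb] add [hjyo,cdukt] -> 15 lines: jxv abs etzlf bcq tklr tdlf vwuis xet jkkbw ewiq hjyo cdukt mxv mqyk tdxz
Hunk 7: at line 6 remove [xet,jkkbw,ewiq] add [lcd,jsrbp,dante] -> 15 lines: jxv abs etzlf bcq tklr tdlf vwuis lcd jsrbp dante hjyo cdukt mxv mqyk tdxz
Final line count: 15

Answer: 15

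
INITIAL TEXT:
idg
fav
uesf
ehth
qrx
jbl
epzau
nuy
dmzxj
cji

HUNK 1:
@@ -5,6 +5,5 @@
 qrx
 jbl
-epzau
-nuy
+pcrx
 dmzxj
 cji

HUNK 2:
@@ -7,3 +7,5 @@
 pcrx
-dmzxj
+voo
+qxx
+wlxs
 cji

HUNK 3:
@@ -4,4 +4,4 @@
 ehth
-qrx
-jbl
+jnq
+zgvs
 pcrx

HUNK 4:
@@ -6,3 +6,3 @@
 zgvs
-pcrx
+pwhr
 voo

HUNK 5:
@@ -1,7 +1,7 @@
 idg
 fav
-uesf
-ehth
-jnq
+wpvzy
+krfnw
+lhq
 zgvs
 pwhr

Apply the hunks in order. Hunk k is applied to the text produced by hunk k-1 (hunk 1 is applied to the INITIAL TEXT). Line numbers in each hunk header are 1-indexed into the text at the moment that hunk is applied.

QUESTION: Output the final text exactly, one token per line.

Answer: idg
fav
wpvzy
krfnw
lhq
zgvs
pwhr
voo
qxx
wlxs
cji

Derivation:
Hunk 1: at line 5 remove [epzau,nuy] add [pcrx] -> 9 lines: idg fav uesf ehth qrx jbl pcrx dmzxj cji
Hunk 2: at line 7 remove [dmzxj] add [voo,qxx,wlxs] -> 11 lines: idg fav uesf ehth qrx jbl pcrx voo qxx wlxs cji
Hunk 3: at line 4 remove [qrx,jbl] add [jnq,zgvs] -> 11 lines: idg fav uesf ehth jnq zgvs pcrx voo qxx wlxs cji
Hunk 4: at line 6 remove [pcrx] add [pwhr] -> 11 lines: idg fav uesf ehth jnq zgvs pwhr voo qxx wlxs cji
Hunk 5: at line 1 remove [uesf,ehth,jnq] add [wpvzy,krfnw,lhq] -> 11 lines: idg fav wpvzy krfnw lhq zgvs pwhr voo qxx wlxs cji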